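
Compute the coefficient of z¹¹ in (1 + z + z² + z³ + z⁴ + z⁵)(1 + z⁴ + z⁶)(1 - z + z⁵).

2

(1 + z + z² + z³ + z⁴ + z⁵) has coefficients 1,1,1,1,1,1 for degrees 0…5.
(1 + z⁴ + z⁶) has coefficients 1,0,0,0,1,0,1,0,0,0,0,0 for degrees 0…11.
Finally multiplying by (1 - z + z⁵), the product of all factors after the first has coefficients 1,-1,0,0,1,0,1,-1,0,1,0,1 for degrees 0…11.
[z¹¹] = 1·1 + 1·0 + 1·1 + 1·0 + 1·(-1) + 1·1 = 2.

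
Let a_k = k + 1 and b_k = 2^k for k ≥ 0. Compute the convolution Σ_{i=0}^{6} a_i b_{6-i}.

247

This is [x^6] in the product of the two ordinary generating functions.
Σ = 1·64 + 2·32 + 3·16 + 4·8 + 5·4 + 6·2 + 7·1 = 247.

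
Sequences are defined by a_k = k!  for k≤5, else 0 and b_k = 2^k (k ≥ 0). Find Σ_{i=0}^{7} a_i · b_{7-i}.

The convolution is the t^7 coefficient of A(t)B(t).
Σ = 1·128 + 1·64 + 2·32 + 6·16 + 24·8 + 120·4 + 0·2 + 0·1 = 1024.

1024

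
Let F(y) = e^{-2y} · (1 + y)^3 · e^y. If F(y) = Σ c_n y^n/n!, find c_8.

-191

The EGF product rule gives c_8 = Σ_{k_1+k_2+k_3=8} C(8; k_1,k_2,k_3) · ∏ g_i(k_i), where e^{-2y} gives (-2)^k; (1+y)^3 gives the falling factorial (3)_k; e^y gives (1)^k.
g_1(k) for k = 0…8: 1, -2, 4, -8, 16, -32, 64, -128, 256.
g_2(k) for k = 0…8: 1, 3, 6, 6, 0, 0, 0, 0, 0.
g_3(k) for k = 0…8: 1, 1, 1, 1, 1, 1, 1, 1, 1.
First combine the last two factors: h(k) = Σ_j C(k,j)·g_2(j)·g_3(k−j) for k = 0…8: 1, 4, 13, 34, 73, 136, 229, 358, 529.
c_8 = Σ_k C(8,k)·g_1(k)·h(8−k) = 1·1·529 + 8·(-2)·358 + 28·4·229 + 56·(-8)·136 + 70·16·73 + 56·(-32)·34 + 28·64·13 + 8·(-128)·4 + 1·256·1 = 529 − 5728 + 25648 − 60928 + 81760 − 60928 + 23296 − 4096 + 256 = -191.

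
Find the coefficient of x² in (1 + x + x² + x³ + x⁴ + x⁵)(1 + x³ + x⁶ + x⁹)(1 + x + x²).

3

(1 + x + x² + x³ + x⁴ + x⁵) has coefficients 1,1,1 for degrees 0…2.
(1 + x³ + x⁶ + x⁹) has coefficients 1,0,0 for degrees 0…2.
Finally multiplying by (1 + x + x²), the product of all factors after the first has coefficients 1,1,1 for degrees 0…2.
[x²] = 1·1 + 1·1 + 1·1 = 3.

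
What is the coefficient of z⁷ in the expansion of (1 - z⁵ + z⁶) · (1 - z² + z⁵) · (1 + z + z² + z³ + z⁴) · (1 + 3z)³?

-25

(1 - z⁵ + z⁶) has coefficients 1,0,0,0,0,-1,1 for degrees 0…6.
(1 - z² + z⁵) has coefficients 1,0,-1,0,0,1,0,0 for degrees 0…7.
Multiplying by (1 + z + z² + z³ + z⁴) gives running coefficients 1,1,0,0,0,0,0,1 for degrees 0…7.
Finally multiplying by (1 + 3z)³, the product of all factors after the first has coefficients 1,10,36,54,27,0,0,1 for degrees 0…7.
[z⁷] = 1·1 − 1·36 + 1·10 = -25.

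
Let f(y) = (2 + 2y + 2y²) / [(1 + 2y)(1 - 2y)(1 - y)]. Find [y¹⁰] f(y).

Partial fractions give a closed form: a_n = (1/2)·(-2)^n + (7/2)·2^n + (-2)·1^n.
At n = 10: a_10 = 4094.

4094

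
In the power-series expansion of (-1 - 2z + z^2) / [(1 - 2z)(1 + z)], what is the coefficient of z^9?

-598

The denominator gives the recurrence a_n = a_(n−1) + 2a_(n−2) for n ≥ 3; the numerator fixes a_0 = -1, a_1 = -3, a_2 = -4.
Iterating: -1, -3, -4, -10, -18, -38, -74, -150, -298, -598, so a_9 = -598.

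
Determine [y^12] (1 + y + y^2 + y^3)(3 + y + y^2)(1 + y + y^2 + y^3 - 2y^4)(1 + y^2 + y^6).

(1 + y + y^2 + y^3) has coefficients 1,1,1,1 for degrees 0…3.
(3 + y + y^2) has coefficients 3,1,1,0,0,0,0,0,0,0,0,0,0 for degrees 0…12.
Multiplying by (1 + y + y^2 + y^3 - 2y^4) gives running coefficients 3,4,5,5,-4,-1,-2,0,0,0,0,0,0 for degrees 0…12.
Finally multiplying by (1 + y^2 + y^6), the product of all factors after the first has coefficients 3,4,8,9,1,4,-3,3,3,5,-4,-1,-2 for degrees 0…12.
[y^12] = 1·(-2) + 1·(-1) + 1·(-4) + 1·5 = -2.

-2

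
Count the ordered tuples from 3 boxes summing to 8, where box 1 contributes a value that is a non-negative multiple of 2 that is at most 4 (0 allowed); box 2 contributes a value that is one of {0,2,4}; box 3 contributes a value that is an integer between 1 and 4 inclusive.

The generating function for the choices is (1 + y^2 + y^4)·(1 + y^2 + y^4)·(y + y^2 + y^3 + y^4); the count is [y^8].
(1 + y^2 + y^4) has coefficients 1,0,1,0,1 for degrees 0…4.
(1 + y^2 + y^4) has coefficients 1,0,1,0,1,0,0,0,0 for degrees 0…8.
Finally multiplying by (y + y^2 + y^3 + y^4), the product of all factors after the first has coefficients 0,1,1,2,2,2,2,1,1 for degrees 0…8.
[y^8] = 1·1 + 1·2 + 1·2 = 5.

5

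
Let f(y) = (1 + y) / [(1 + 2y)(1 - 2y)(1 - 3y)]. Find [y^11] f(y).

The denominator gives the recurrence a_n = 3a_(n−1) + 4a_(n−2) − 12a_(n−3) for n ≥ 3; the numerator fixes a_0 = 1, a_1 = 4, a_2 = 16.
Iterating: 1, 4, 16, 52, 172, 532, 1660, 5044, 15388, 46420, 140284, 421876, so a_11 = 421876.

421876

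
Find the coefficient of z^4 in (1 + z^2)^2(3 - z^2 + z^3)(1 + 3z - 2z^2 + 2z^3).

-6

(1 + z^2)^2 has coefficients 1,0,2,0,1 for degrees 0…4.
(3 - z^2 + z^3) has coefficients 3,0,-1,1,0 for degrees 0…4.
Finally multiplying by (1 + 3z - 2z^2 + 2z^3), the product of all factors after the first has coefficients 3,9,-7,4,5 for degrees 0…4.
[z^4] = 1·5 + 2·(-7) + 1·3 = -6.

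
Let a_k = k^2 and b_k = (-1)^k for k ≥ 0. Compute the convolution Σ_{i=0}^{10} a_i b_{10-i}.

Write out a_i and b_{10-i} for i = 0,…,10 and sum the products.
Σ = 0·1 + 1·(-1) + 4·1 + 9·(-1) + 16·1 + 25·(-1) + 36·1 + 49·(-1) + 64·1 + 81·(-1) + 100·1 = 55.

55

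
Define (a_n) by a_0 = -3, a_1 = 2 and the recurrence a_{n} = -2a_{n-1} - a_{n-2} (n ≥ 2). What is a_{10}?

7

The ordinary generating function has denominator 1 + 2y + y^2.
Iterating the recurrence: a_0,…,a_{10} = -3, 2, -1, 0, 1, -2, 3, -4, 5, -6, 7.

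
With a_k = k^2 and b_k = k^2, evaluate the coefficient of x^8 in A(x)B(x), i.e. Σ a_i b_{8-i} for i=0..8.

Write out a_i and b_{8-i} for i = 0,…,8 and sum the products.
Σ = 0·64 + 1·49 + 4·36 + 9·25 + 16·16 + 25·9 + 36·4 + 49·1 + 64·0 = 1092.

1092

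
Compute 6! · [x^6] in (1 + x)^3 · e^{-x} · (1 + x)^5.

-887

The EGF product rule gives c_6 = Σ_{k_1+k_2+k_3=6} C(6; k_1,k_2,k_3) · ∏ g_i(k_i), where (1+x)^3 gives the falling factorial (3)_k; e^{-x} gives (-1)^k; (1+x)^5 gives the falling factorial (5)_k.
g_1(k) for k = 0…6: 1, 3, 6, 6, 0, 0, 0.
g_2(k) for k = 0…6: 1, -1, 1, -1, 1, -1, 1.
g_3(k) for k = 0…6: 1, 5, 20, 60, 120, 120, 0.
First combine the last two factors: h(k) = Σ_j C(k,j)·g_2(j)·g_3(k−j) for k = 0…6: 1, 4, 11, 14, -19, -56, 151.
c_6 = Σ_k C(6,k)·g_1(k)·h(6−k) = 1·1·151 + 6·3·(-56) + 15·6·(-19) + 20·6·14 = 151 − 1008 − 1710 + 1680 = -887.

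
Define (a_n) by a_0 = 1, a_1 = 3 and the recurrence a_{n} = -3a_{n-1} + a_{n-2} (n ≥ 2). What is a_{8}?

-10592

The ordinary generating function has denominator 1 + 3z - z^2.
Iterating the recurrence: a_0,…,a_{8} = 1, 3, -8, 27, -89, 294, -971, 3207, -10592.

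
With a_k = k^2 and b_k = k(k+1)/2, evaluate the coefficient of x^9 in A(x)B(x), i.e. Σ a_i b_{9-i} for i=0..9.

1254

The convolution is the t^9 coefficient of A(t)B(t).
Σ = 0·45 + 1·36 + 4·28 + 9·21 + 16·15 + 25·10 + 36·6 + 49·3 + 64·1 + 81·0 = 1254.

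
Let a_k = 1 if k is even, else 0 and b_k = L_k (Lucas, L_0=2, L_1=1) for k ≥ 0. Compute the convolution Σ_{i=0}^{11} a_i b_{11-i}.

320

The convolution is the t^11 coefficient of A(t)B(t).
Σ = 1·199 + 0·123 + 1·76 + 0·47 + 1·29 + 0·18 + 1·11 + 0·7 + 1·4 + 0·3 + 1·1 + 0·2 = 320.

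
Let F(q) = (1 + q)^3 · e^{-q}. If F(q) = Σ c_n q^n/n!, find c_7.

104

The EGF product rule gives c_7 = Σ_{k_1+k_2=7} C(7; k_1,k_2) · ∏ g_i(k_i), where (1+q)^3 gives the falling factorial (3)_k; e^{-q} gives (-1)^k.
g_1(k) for k = 0…7: 1, 3, 6, 6, 0, 0, 0, 0.
g_2(k) for k = 0…7: 1, -1, 1, -1, 1, -1, 1, -1.
c_7 = Σ_k C(7,k)·g_1(k)·g_2(7−k) = 1·1·(-1) + 7·3·1 + 21·6·(-1) + 35·6·1 = −1 + 21 − 126 + 210 = 104.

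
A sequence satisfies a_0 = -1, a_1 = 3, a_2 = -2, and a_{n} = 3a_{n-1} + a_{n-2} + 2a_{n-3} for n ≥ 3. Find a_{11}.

-72130

The ordinary generating function has denominator 1 - 3t - t^2 - 2t^3.
Iterating the recurrence: a_0,…,a_{11} = -1, 3, -2, -5, -11, -42, -147, -505, -1746, -6037, -20867, -72130.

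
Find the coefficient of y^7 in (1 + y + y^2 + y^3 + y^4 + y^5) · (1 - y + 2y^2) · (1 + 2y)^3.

(1 + y + y^2 + y^3 + y^4 + y^5) has coefficients 1,1,1,1,1,1 for degrees 0…5.
(1 - y + 2y^2) has coefficients 1,-1,2,0,0,0,0,0 for degrees 0…7.
Finally multiplying by (1 + 2y)^3, the product of all factors after the first has coefficients 1,5,8,8,16,16,0,0 for degrees 0…7.
[y^7] = 1·0 + 1·0 + 1·16 + 1·16 + 1·8 + 1·8 = 48.

48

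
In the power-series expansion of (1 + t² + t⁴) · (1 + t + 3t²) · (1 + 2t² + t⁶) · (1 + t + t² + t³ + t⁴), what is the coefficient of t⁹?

29

(1 + t² + t⁴) has coefficients 1,0,1,0,1 for degrees 0…4.
(1 + t + 3t²) has coefficients 1,1,3,0,0,0,0,0,0,0 for degrees 0…9.
Multiplying by (1 + 2t² + t⁶) gives running coefficients 1,1,5,2,6,0,1,1,3,0 for degrees 0…9.
Finally multiplying by (1 + t + t² + t³ + t⁴), the product of all factors after the first has coefficients 1,2,7,9,15,14,14,10,11,5 for degrees 0…9.
[t⁹] = 1·5 + 1·10 + 1·14 = 29.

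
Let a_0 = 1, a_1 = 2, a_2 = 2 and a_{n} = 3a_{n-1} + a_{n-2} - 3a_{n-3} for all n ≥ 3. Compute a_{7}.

275

The ordinary generating function has denominator 1 - 3x - x^2 + 3x^3.
Iterating the recurrence: a_0,…,a_{7} = 1, 2, 2, 5, 11, 32, 92, 275.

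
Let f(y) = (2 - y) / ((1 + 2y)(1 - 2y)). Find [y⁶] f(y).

Partial fractions give a closed form: a_n = (5/4)·(-2)^n + (3/4)·2^n.
At n = 6: a_6 = 128.

128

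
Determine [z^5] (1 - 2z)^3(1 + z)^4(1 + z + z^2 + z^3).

(1 - 2z)^3 has coefficients 1,-6,12,-8 for degrees 0…3.
(1 + z)^4 has coefficients 1,4,6,4,1,0 for degrees 0…5.
Finally multiplying by (1 + z + z^2 + z^3), the product of all factors after the first has coefficients 1,5,11,15,15,11 for degrees 0…5.
[z^5] = 1·11 − 6·15 + 12·15 − 8·11 = 13.

13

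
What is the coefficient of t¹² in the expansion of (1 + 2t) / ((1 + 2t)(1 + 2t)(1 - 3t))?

The denominator gives the recurrence a_n = −a_(n−1) + 8a_(n−2) + 12a_(n−3) for n ≥ 3; the numerator fixes a_0 = 1, a_1 = 1, a_2 = 7.
Iterating: 1, 1, 7, 13, 55, 133, 463, 1261, 4039, 11605, 35839, 105469, 320503, so a_12 = 320503.

320503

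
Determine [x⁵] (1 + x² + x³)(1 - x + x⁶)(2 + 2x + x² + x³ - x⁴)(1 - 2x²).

-4

(1 + x² + x³) has coefficients 1,0,1,1 for degrees 0…3.
(1 - x + x⁶) has coefficients 1,-1,0,0,0,0 for degrees 0…5.
Multiplying by (2 + 2x + x² + x³ - x⁴) gives running coefficients 2,0,-1,0,-2,1 for degrees 0…5.
Finally multiplying by (1 - 2x²), the product of all factors after the first has coefficients 2,0,-5,0,0,1 for degrees 0…5.
[x⁵] = 1·1 + 1·0 + 1·(-5) = -4.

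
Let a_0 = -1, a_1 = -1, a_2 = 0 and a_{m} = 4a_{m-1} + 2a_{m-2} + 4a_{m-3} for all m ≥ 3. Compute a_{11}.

-1213536

The ordinary generating function has denominator 1 - 4t - 2t^2 - 4t^3.
Iterating the recurrence: a_0,…,a_{11} = -1, -1, 0, -6, -28, -124, -576, -2664, -12304, -56848, -262656, -1213536.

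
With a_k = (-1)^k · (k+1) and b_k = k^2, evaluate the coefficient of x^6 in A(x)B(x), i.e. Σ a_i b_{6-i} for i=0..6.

12

This is [x^6] in the product of the two ordinary generating functions.
Σ = 1·36 − 2·25 + 3·16 − 4·9 + 5·4 − 6·1 + 7·0 = 12.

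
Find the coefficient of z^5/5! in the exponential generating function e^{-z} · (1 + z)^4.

19

The EGF product rule gives c_5 = Σ_{k_1+k_2=5} C(5; k_1,k_2) · ∏ g_i(k_i), where e^{-z} gives (-1)^k; (1+z)^4 gives the falling factorial (4)_k.
g_1(k) for k = 0…5: 1, -1, 1, -1, 1, -1.
g_2(k) for k = 0…5: 1, 4, 12, 24, 24, 0.
c_5 = Σ_k C(5,k)·g_1(k)·g_2(5−k) = 5·(-1)·24 + 10·1·24 + 10·(-1)·12 + 5·1·4 + 1·(-1)·1 = −120 + 240 − 120 + 20 − 1 = 19.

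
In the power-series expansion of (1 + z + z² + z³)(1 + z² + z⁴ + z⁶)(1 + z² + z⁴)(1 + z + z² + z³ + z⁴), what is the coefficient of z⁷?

25

(1 + z + z² + z³) has coefficients 1,1,1,1 for degrees 0…3.
(1 + z² + z⁴ + z⁶) has coefficients 1,0,1,0,1,0,1,0 for degrees 0…7.
Multiplying by (1 + z² + z⁴) gives running coefficients 1,0,2,0,3,0,3,0 for degrees 0…7.
Finally multiplying by (1 + z + z² + z³ + z⁴), the product of all factors after the first has coefficients 1,1,3,3,6,5,8,6 for degrees 0…7.
[z⁷] = 1·6 + 1·8 + 1·5 + 1·6 = 25.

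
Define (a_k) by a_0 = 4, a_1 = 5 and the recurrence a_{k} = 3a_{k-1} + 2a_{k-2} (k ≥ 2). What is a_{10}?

The ordinary generating function has denominator 1 - 3y - 2y^2.
Iterating the recurrence: a_0,…,a_{10} = 4, 5, 23, 79, 283, 1007, 3587, 12775, 45499, 162047, 577139.

577139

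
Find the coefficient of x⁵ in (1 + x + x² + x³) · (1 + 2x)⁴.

72

(1 + x + x² + x³) has coefficients 1,1,1,1 for degrees 0…3.
(1 + 2x)⁴ has coefficients 1,8,24,32,16,0 for degrees 0…5.
[x⁵] = 1·0 + 1·16 + 1·32 + 1·24 = 72.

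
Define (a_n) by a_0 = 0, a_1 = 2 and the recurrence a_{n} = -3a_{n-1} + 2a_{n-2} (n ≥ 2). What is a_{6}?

The ordinary generating function has denominator 1 + 3z - 2z^2.
Iterating the recurrence: a_0,…,a_{6} = 0, 2, -6, 22, -78, 278, -990.

-990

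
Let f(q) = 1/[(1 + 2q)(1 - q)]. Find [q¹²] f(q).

2731

Partial fractions give a closed form: a_n = (2/3)·(-2)^n + (1/3)·1^n.
At n = 12: a_12 = 2731.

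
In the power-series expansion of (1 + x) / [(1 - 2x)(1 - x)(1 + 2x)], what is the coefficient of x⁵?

Partial fractions give a closed form: a_n = (3/2)·2^n + (-2/3)·1^n + (1/6)·(-2)^n.
At n = 5: a_5 = 42.

42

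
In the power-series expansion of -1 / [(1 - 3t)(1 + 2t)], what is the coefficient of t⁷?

-1261

The denominator gives the recurrence a_n = a_(n−1) + 6a_(n−2) for n ≥ 2; the numerator fixes a_0 = -1, a_1 = -1.
Iterating: -1, -1, -7, -13, -55, -133, -463, -1261, so a_7 = -1261.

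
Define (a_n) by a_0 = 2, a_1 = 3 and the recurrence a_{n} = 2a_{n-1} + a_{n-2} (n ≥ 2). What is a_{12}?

The ordinary generating function has denominator 1 - 2t - t^2.
Iterating the recurrence: a_0,…,a_{12} = 2, 3, 8, 19, 46, 111, 268, 647, 1562, 3771, 9104, 21979, 53062.

53062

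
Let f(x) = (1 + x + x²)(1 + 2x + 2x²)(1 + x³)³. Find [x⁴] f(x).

(1 + x + x²) has coefficients 1,1,1 for degrees 0…2.
(1 + 2x + 2x²) has coefficients 1,2,2,0,0 for degrees 0…4.
Finally multiplying by (1 + x³)³, the product of all factors after the first has coefficients 1,2,2,3,6 for degrees 0…4.
[x⁴] = 1·6 + 1·3 + 1·2 = 11.

11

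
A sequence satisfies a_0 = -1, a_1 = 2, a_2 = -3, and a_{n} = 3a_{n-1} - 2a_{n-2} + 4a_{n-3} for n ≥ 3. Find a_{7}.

-753

The ordinary generating function has denominator 1 - 3y + 2y^2 - 4y^3.
Iterating the recurrence: a_0,…,a_{7} = -1, 2, -3, -17, -37, -89, -261, -753.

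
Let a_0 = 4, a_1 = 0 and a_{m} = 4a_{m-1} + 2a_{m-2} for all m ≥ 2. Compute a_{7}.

The ordinary generating function has denominator 1 - 4x - 2x^2.
Iterating the recurrence: a_0,…,a_{7} = 4, 0, 8, 32, 144, 640, 2848, 12672.

12672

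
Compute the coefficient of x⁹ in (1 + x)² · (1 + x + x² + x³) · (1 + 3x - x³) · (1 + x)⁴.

(1 + x)² has coefficients 1,2,1 for degrees 0…2.
(1 + x + x² + x³) has coefficients 1,1,1,1,0,0,0,0,0,0 for degrees 0…9.
Multiplying by (1 + 3x - x³) gives running coefficients 1,4,4,3,2,-1,-1,0,0,0 for degrees 0…9.
Finally multiplying by (1 + x)⁴, the product of all factors after the first has coefficients 1,8,26,47,55,45,23,1,-8,-5 for degrees 0…9.
[x⁹] = 1·(-5) + 2·(-8) + 1·1 = -20.

-20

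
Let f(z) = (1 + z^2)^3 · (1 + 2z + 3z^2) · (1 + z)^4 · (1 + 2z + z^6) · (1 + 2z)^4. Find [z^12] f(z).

24767

(1 + z^2)^3 has coefficients 1,0,3,0,3,0,1 for degrees 0…6.
(1 + 2z + 3z^2) has coefficients 1,2,3,0,0,0,0,0,0,0,0,0,0 for degrees 0…12.
Multiplying by (1 + z)^4 gives running coefficients 1,6,17,28,27,14,3,0,0,0,0,0,0 for degrees 0…12.
Multiplying by (1 + 2z + z^6) gives running coefficients 1,8,29,62,83,68,32,12,17,28,27,14,3 for degrees 0…12.
Finally multiplying by (1 + 2z)^4, the product of all factors after the first has coefficients 1,16,117,518,1547,3276,5016,5548,4385,2564,1555,1638,1931 for degrees 0…12.
[z^12] = 1·1931 + 3·1555 + 3·4385 + 1·5016 = 24767.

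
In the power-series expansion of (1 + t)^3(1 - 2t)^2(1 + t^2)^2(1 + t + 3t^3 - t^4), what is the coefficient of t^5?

(1 + t)^3 has coefficients 1,3,3,1 for degrees 0…3.
(1 - 2t)^2 has coefficients 1,-4,4,0,0,0 for degrees 0…5.
Multiplying by (1 + t^2)^2 gives running coefficients 1,-4,6,-8,9,-4 for degrees 0…5.
Finally multiplying by (1 + t + 3t^3 - t^4), the product of all factors after the first has coefficients 1,-3,2,1,-12,27 for degrees 0…5.
[t^5] = 1·27 + 3·(-12) + 3·1 + 1·2 = -4.

-4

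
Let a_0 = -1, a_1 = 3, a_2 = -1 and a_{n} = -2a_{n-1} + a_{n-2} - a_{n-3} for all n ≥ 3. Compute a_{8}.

The ordinary generating function has denominator 1 + 2y - y^2 + y^3.
Iterating the recurrence: a_0,…,a_{8} = -1, 3, -1, 6, -16, 39, -100, 255, -649.

-649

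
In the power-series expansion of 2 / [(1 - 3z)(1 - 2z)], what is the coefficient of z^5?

1330

Partial fractions give a closed form: a_n = (6)·3^n + (-4)·2^n.
At n = 5: a_5 = 1330.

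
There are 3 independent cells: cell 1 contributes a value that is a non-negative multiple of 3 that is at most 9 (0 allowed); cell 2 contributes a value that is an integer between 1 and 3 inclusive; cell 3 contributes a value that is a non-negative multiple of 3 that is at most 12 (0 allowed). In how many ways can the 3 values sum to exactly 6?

The generating function for the choices is (1 + x^3 + x^6 + x^9)·(x + x^2 + x^3)·(1 + x^3 + x^6 + x^9 + x^12); the count is [x^6].
(1 + x^3 + x^6 + x^9) has coefficients 1,0,0,1,0,0,1 for degrees 0…6.
(x + x^2 + x^3) has coefficients 0,1,1,1,0,0,0 for degrees 0…6.
Finally multiplying by (1 + x^3 + x^6 + x^9 + x^12), the product of all factors after the first has coefficients 0,1,1,1,1,1,1 for degrees 0…6.
[x^6] = 1·1 + 1·1 + 1·0 = 2.

2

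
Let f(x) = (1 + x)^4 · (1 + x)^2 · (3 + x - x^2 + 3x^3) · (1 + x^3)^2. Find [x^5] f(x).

158

(1 + x)^4 has coefficients 1,4,6,4,1 for degrees 0…4.
(1 + x)^2 has coefficients 1,2,1,0,0,0 for degrees 0…5.
Multiplying by (3 + x - x^2 + 3x^3) gives running coefficients 3,7,4,2,5,3 for degrees 0…5.
Finally multiplying by (1 + x^3)^2, the product of all factors after the first has coefficients 3,7,4,8,19,11 for degrees 0…5.
[x^5] = 1·11 + 4·19 + 6·8 + 4·4 + 1·7 = 158.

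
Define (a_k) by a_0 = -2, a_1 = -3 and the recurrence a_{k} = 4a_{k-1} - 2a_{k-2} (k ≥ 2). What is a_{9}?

The ordinary generating function has denominator 1 - 4q + 2q^2.
Iterating the recurrence: a_0,…,a_{9} = -2, -3, -8, -26, -88, -300, -1024, -3496, -11936, -40752.

-40752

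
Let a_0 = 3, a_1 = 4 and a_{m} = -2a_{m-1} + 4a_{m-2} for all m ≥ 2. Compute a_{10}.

-8192

The ordinary generating function has denominator 1 + 2x - 4x^2.
Iterating the recurrence: a_0,…,a_{10} = 3, 4, 4, 8, 0, 32, -64, 256, -768, 2560, -8192.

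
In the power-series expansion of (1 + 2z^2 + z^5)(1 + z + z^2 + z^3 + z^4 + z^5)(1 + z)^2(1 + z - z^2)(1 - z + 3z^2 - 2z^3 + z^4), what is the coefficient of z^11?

(1 + 2z^2 + z^5) has coefficients 1,0,2,0,0,1 for degrees 0…5.
(1 + z + z^2 + z^3 + z^4 + z^5) has coefficients 1,1,1,1,1,1,0,0,0,0,0,0 for degrees 0…11.
Multiplying by (1 + z)^2 gives running coefficients 1,3,4,4,4,4,3,1,0,0,0,0 for degrees 0…11.
Multiplying by (1 + z - z^2) gives running coefficients 1,4,6,5,4,4,3,0,-2,-1,0,0 for degrees 0…11.
Finally multiplying by (1 - z + 3z^2 - 2z^3 + z^4), the product of all factors after the first has coefficients 1,3,5,9,10,7,7,6,3,-1,-2,1 for degrees 0…11.
[z^11] = 1·1 + 2·(-1) + 1·7 = 6.

6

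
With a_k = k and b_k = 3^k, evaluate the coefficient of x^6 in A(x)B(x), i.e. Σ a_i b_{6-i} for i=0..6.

543

Write out a_i and b_{6-i} for i = 0,…,6 and sum the products.
Σ = 0·729 + 1·243 + 2·81 + 3·27 + 4·9 + 5·3 + 6·1 = 543.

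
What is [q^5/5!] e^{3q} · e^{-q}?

32

The EGF product rule gives c_5 = Σ_{k_1+k_2=5} C(5; k_1,k_2) · ∏ g_i(k_i), where e^{3q} gives (3)^k; e^{-q} gives (-1)^k.
g_1(k) for k = 0…5: 1, 3, 9, 27, 81, 243.
g_2(k) for k = 0…5: 1, -1, 1, -1, 1, -1.
c_5 = Σ_k C(5,k)·g_1(k)·g_2(5−k) = 1·1·(-1) + 5·3·1 + 10·9·(-1) + 10·27·1 + 5·81·(-1) + 1·243·1 = −1 + 15 − 90 + 270 − 405 + 243 = 32.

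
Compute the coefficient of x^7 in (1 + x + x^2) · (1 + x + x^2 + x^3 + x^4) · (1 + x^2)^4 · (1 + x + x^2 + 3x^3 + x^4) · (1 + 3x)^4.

(1 + x + x^2) has coefficients 1,1,1 for degrees 0…2.
(1 + x + x^2 + x^3 + x^4) has coefficients 1,1,1,1,1,0,0,0 for degrees 0…7.
Multiplying by (1 + x^2)^4 gives running coefficients 1,1,5,5,11,10,14,10 for degrees 0…7.
Multiplying by (1 + x + x^2 + 3x^3 + x^4) gives running coefficients 1,2,7,14,25,42,55,72 for degrees 0…7.
Finally multiplying by (1 + 3x)^4, the product of all factors after the first has coefficients 1,14,85,314,868,2016,3988,6834 for degrees 0…7.
[x^7] = 1·6834 + 1·3988 + 1·2016 = 12838.

12838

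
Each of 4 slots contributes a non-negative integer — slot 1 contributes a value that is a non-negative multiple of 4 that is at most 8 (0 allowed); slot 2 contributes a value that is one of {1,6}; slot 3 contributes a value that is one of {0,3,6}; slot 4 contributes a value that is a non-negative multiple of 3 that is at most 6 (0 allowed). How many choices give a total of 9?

The generating function for the choices is (1 + t⁴ + t⁸)·(t + t⁶)·(1 + t³ + t⁶)·(1 + t³ + t⁶); the count is [t⁹].
(1 + t⁴ + t⁸) has coefficients 1,0,0,0,1,0,0,0,1 for degrees 0…8.
(t + t⁶) has coefficients 0,1,0,0,0,0,1,0,0,0 for degrees 0…9.
Multiplying by (1 + t³ + t⁶) gives running coefficients 0,1,0,0,1,0,1,1,0,1 for degrees 0…9.
Finally multiplying by (1 + t³ + t⁶), the product of all factors after the first has coefficients 0,1,0,0,2,0,1,3,0,2 for degrees 0…9.
[t⁹] = 1·2 + 1·0 + 1·1 = 3.

3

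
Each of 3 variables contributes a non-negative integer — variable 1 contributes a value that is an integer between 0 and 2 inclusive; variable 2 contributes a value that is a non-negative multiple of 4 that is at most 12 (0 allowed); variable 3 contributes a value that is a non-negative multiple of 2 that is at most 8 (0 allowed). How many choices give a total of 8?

5

The generating function for the choices is (1 + t + t^2)·(1 + t^4 + t^8 + t^12)·(1 + t^2 + t^4 + t^6 + t^8); the count is [t^8].
(1 + t + t^2) has coefficients 1,1,1 for degrees 0…2.
(1 + t^4 + t^8 + t^12) has coefficients 1,0,0,0,1,0,0,0,1 for degrees 0…8.
Finally multiplying by (1 + t^2 + t^4 + t^6 + t^8), the product of all factors after the first has coefficients 1,0,1,0,2,0,2,0,3 for degrees 0…8.
[t^8] = 1·3 + 1·0 + 1·2 = 5.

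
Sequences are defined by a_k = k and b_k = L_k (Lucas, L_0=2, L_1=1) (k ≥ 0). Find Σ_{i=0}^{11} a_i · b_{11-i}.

828

This is [x^11] in the product of the two ordinary generating functions.
Σ = 0·199 + 1·123 + 2·76 + 3·47 + 4·29 + 5·18 + 6·11 + 7·7 + 8·4 + 9·3 + 10·1 + 11·2 = 828.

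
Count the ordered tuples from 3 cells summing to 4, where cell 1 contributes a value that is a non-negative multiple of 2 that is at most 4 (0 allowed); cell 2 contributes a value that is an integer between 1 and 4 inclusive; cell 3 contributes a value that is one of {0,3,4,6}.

3

The generating function for the choices is (1 + q^2 + q^4)·(q + q^2 + q^3 + q^4)·(1 + q^3 + q^4 + q^6); the count is [q^4].
(1 + q^2 + q^4) has coefficients 1,0,1,0,1 for degrees 0…4.
(q + q^2 + q^3 + q^4) has coefficients 0,1,1,1,1 for degrees 0…4.
Finally multiplying by (1 + q^3 + q^4 + q^6), the product of all factors after the first has coefficients 0,1,1,1,2 for degrees 0…4.
[q^4] = 1·2 + 1·1 + 1·0 = 3.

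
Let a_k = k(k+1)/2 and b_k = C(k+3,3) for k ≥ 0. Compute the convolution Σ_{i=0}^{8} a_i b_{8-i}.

1716

This is [x^8] in the product of the two ordinary generating functions.
Σ = 0·165 + 1·120 + 3·84 + 6·56 + 10·35 + 15·20 + 21·10 + 28·4 + 36·1 = 1716.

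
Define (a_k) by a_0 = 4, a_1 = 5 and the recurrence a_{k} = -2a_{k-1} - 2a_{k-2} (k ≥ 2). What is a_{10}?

-288

The ordinary generating function has denominator 1 + 2q + 2q^2.
Iterating the recurrence: a_0,…,a_{10} = 4, 5, -18, 26, -16, -20, 72, -104, 64, 80, -288.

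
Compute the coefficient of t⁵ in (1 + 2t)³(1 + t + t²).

(1 + 2t)³ has coefficients 1,6,12,8 for degrees 0…3.
(1 + t + t²) has coefficients 1,1,1,0,0,0 for degrees 0…5.
[t⁵] = 1·0 + 6·0 + 12·0 + 8·1 = 8.

8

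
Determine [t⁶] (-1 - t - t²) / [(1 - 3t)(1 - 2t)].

-2935

The denominator gives the recurrence a_n = 5a_(n−1) − 6a_(n−2) for n ≥ 3; the numerator fixes a_0 = -1, a_1 = -6, a_2 = -25.
Iterating: -1, -6, -25, -89, -295, -941, -2935, so a_6 = -2935.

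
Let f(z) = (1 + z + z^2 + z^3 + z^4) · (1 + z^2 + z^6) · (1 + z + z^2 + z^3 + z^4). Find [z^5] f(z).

(1 + z + z^2 + z^3 + z^4) has coefficients 1,1,1,1,1 for degrees 0…4.
(1 + z^2 + z^6) has coefficients 1,0,1,0,0,0 for degrees 0…5.
Finally multiplying by (1 + z + z^2 + z^3 + z^4), the product of all factors after the first has coefficients 1,1,2,2,2,1 for degrees 0…5.
[z^5] = 1·1 + 1·2 + 1·2 + 1·2 + 1·1 = 8.

8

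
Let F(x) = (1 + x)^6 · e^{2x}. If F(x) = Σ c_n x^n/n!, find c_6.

The EGF product rule gives c_6 = Σ_{k_1+k_2=6} C(6; k_1,k_2) · ∏ g_i(k_i), where (1+x)^6 gives the falling factorial (6)_k; e^{2x} gives (2)^k.
g_1(k) for k = 0…6: 1, 6, 30, 120, 360, 720, 720.
g_2(k) for k = 0…6: 1, 2, 4, 8, 16, 32, 64.
c_6 = Σ_k C(6,k)·g_1(k)·g_2(6−k) = 1·1·64 + 6·6·32 + 15·30·16 + 20·120·8 + 15·360·4 + 6·720·2 + 1·720·1 = 64 + 1152 + 7200 + 19200 + 21600 + 8640 + 720 = 58576.

58576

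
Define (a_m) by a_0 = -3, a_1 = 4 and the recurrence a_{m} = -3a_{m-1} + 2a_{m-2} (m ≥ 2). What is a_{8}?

-35694

The ordinary generating function has denominator 1 + 3q - 2q^2.
Iterating the recurrence: a_0,…,a_{8} = -3, 4, -18, 62, -222, 790, -2814, 10022, -35694.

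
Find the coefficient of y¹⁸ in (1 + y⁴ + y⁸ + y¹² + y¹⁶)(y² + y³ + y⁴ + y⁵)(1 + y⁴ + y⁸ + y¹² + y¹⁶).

5

(1 + y⁴ + y⁸ + y¹² + y¹⁶) has coefficients 1,0,0,0,1,0,0,0,1,0,0,0,1,0,0,0,1 for degrees 0…16.
(y² + y³ + y⁴ + y⁵) has coefficients 0,0,1,1,1,1,0,0,0,0,0,0,0,0,0,0,0,0,0 for degrees 0…18.
Finally multiplying by (1 + y⁴ + y⁸ + y¹² + y¹⁶), the product of all factors after the first has coefficients 0,0,1,1,1,1,1,1,1,1,1,1,1,1,1,1,1,1,1 for degrees 0…18.
[y¹⁸] = 1·1 + 1·1 + 1·1 + 1·1 + 1·1 = 5.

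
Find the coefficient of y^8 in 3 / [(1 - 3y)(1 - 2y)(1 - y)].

85503

Partial fractions give a closed form: a_n = (27/2)·3^n + (-12)·2^n + (3/2)·1^n.
At n = 8: a_8 = 85503.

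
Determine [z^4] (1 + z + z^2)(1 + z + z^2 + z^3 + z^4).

3

(1 + z + z^2) has coefficients 1,1,1 for degrees 0…2.
(1 + z + z^2 + z^3 + z^4) has coefficients 1,1,1,1,1 for degrees 0…4.
[z^4] = 1·1 + 1·1 + 1·1 = 3.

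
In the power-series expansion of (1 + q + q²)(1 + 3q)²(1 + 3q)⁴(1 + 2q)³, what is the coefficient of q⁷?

76275

(1 + q + q²) has coefficients 1,1,1 for degrees 0…2.
(1 + 3q)² has coefficients 1,6,9,0,0,0,0,0 for degrees 0…7.
Multiplying by (1 + 3q)⁴ gives running coefficients 1,18,135,540,1215,1458,729,0 for degrees 0…7.
Finally multiplying by (1 + 2q)³, the product of all factors after the first has coefficients 1,24,255,1574,6219,16308,28377,31590 for degrees 0…7.
[q⁷] = 1·31590 + 1·28377 + 1·16308 = 76275.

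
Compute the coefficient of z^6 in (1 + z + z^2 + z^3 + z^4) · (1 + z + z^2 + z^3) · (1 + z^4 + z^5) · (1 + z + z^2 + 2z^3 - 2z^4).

(1 + z + z^2 + z^3 + z^4) has coefficients 1,1,1,1,1 for degrees 0…4.
(1 + z + z^2 + z^3) has coefficients 1,1,1,1,0,0,0 for degrees 0…6.
Multiplying by (1 + z^4 + z^5) gives running coefficients 1,1,1,1,1,2,2 for degrees 0…6.
Finally multiplying by (1 + z + z^2 + 2z^3 - 2z^4), the product of all factors after the first has coefficients 1,2,3,5,3,4,5 for degrees 0…6.
[z^6] = 1·5 + 1·4 + 1·3 + 1·5 + 1·3 = 20.

20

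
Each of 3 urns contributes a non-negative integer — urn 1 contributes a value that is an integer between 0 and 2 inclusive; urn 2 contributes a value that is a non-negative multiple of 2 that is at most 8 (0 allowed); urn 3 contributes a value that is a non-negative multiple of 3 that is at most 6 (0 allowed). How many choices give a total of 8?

The generating function for the choices is (1 + x + x^2)·(1 + x^2 + x^4 + x^6 + x^8)·(1 + x^3 + x^6); the count is [x^8].
(1 + x + x^2) has coefficients 1,1,1 for degrees 0…2.
(1 + x^2 + x^4 + x^6 + x^8) has coefficients 1,0,1,0,1,0,1,0,1 for degrees 0…8.
Finally multiplying by (1 + x^3 + x^6), the product of all factors after the first has coefficients 1,0,1,1,1,1,2,1,2 for degrees 0…8.
[x^8] = 1·2 + 1·1 + 1·2 = 5.

5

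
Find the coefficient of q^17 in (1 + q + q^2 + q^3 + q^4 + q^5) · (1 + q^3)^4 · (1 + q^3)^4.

(1 + q + q^2 + q^3 + q^4 + q^5) has coefficients 1,1,1,1,1,1 for degrees 0…5.
(1 + q^3)^4 has coefficients 1,0,0,4,0,0,6,0,0,4,0,0,1,0,0,0,0,0 for degrees 0…17.
Finally multiplying by (1 + q^3)^4, the product of all factors after the first has coefficients 1,0,0,8,0,0,28,0,0,56,0,0,70,0,0,56,0,0 for degrees 0…17.
[q^17] = 1·0 + 1·0 + 1·56 + 1·0 + 1·0 + 1·70 = 126.

126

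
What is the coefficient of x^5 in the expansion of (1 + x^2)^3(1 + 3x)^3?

108

(1 + x^2)^3 has coefficients 1,0,3,0,3,0 for degrees 0…5.
(1 + 3x)^3 has coefficients 1,9,27,27,0,0 for degrees 0…5.
[x^5] = 1·0 + 3·27 + 3·9 = 108.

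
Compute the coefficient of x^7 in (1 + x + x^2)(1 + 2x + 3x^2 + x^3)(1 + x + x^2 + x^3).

(1 + x + x^2) has coefficients 1,1,1 for degrees 0…2.
(1 + 2x + 3x^2 + x^3) has coefficients 1,2,3,1,0,0,0,0 for degrees 0…7.
Finally multiplying by (1 + x + x^2 + x^3), the product of all factors after the first has coefficients 1,3,6,7,6,4,1,0 for degrees 0…7.
[x^7] = 1·0 + 1·1 + 1·4 = 5.

5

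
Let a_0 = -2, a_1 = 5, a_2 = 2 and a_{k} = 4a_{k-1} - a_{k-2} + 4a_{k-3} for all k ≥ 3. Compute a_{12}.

The ordinary generating function has denominator 1 - 4x + x^2 - 4x^3.
Iterating the recurrence: a_0,…,a_{12} = -2, 5, 2, -5, -2, 5, 2, -5, -2, 5, 2, -5, -2.

-2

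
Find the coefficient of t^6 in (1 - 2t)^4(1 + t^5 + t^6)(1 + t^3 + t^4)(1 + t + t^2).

(1 - 2t)^4 has coefficients 1,-8,24,-32,16 for degrees 0…4.
(1 + t^5 + t^6) has coefficients 1,0,0,0,0,1,1 for degrees 0…6.
Multiplying by (1 + t^3 + t^4) gives running coefficients 1,0,0,1,1,1,1 for degrees 0…6.
Finally multiplying by (1 + t + t^2), the product of all factors after the first has coefficients 1,1,1,1,2,3,3 for degrees 0…6.
[t^6] = 1·3 − 8·3 + 24·2 − 32·1 + 16·1 = 11.

11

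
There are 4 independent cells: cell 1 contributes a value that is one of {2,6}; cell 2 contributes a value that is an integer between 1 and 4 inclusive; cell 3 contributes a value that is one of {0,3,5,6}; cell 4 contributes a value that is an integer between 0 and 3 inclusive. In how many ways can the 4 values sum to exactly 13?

13

The generating function for the choices is (x² + x⁶)·(x + x² + x³ + x⁴)·(1 + x³ + x⁵ + x⁶)·(1 + x + x² + x³); the count is [x¹³].
(x² + x⁶) has coefficients 0,0,1,0,0,0,1 for degrees 0…6.
(x + x² + x³ + x⁴) has coefficients 0,1,1,1,1,0,0,0,0,0,0,0,0,0 for degrees 0…13.
Multiplying by (1 + x³ + x⁵ + x⁶) gives running coefficients 0,1,1,1,2,1,2,3,2,2,1,0,0,0 for degrees 0…13.
Finally multiplying by (1 + x + x² + x³), the product of all factors after the first has coefficients 0,1,2,3,5,5,6,8,8,9,8,5,3,1 for degrees 0…13.
[x¹³] = 1·5 + 1·8 = 13.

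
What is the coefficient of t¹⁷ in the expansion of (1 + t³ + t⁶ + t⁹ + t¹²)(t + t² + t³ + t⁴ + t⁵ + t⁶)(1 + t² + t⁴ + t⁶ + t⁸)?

9

(1 + t³ + t⁶ + t⁹ + t¹²) has coefficients 1,0,0,1,0,0,1,0,0,1,0,0,1 for degrees 0…12.
(t + t² + t³ + t⁴ + t⁵ + t⁶) has coefficients 0,1,1,1,1,1,1,0,0,0,0,0,0,0,0,0,0,0 for degrees 0…17.
Finally multiplying by (1 + t² + t⁴ + t⁶ + t⁸), the product of all factors after the first has coefficients 0,1,1,2,2,3,3,3,3,3,3,2,2,1,1,0,0,0 for degrees 0…17.
[t¹⁷] = 1·0 + 1·1 + 1·2 + 1·3 + 1·3 = 9.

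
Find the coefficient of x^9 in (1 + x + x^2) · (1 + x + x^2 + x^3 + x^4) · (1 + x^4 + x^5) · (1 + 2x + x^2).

23

(1 + x + x^2) has coefficients 1,1,1 for degrees 0…2.
(1 + x + x^2 + x^3 + x^4) has coefficients 1,1,1,1,1,0,0,0,0,0 for degrees 0…9.
Multiplying by (1 + x^4 + x^5) gives running coefficients 1,1,1,1,2,2,2,2,2,1 for degrees 0…9.
Finally multiplying by (1 + 2x + x^2), the product of all factors after the first has coefficients 1,3,4,4,5,7,8,8,8,7 for degrees 0…9.
[x^9] = 1·7 + 1·8 + 1·8 = 23.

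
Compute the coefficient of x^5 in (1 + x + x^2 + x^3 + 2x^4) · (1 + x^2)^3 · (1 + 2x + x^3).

(1 + x + x^2 + x^3 + 2x^4) has coefficients 1,1,1,1,2 for degrees 0…4.
(1 + x^2)^3 has coefficients 1,0,3,0,3,0 for degrees 0…5.
Finally multiplying by (1 + 2x + x^3), the product of all factors after the first has coefficients 1,2,3,7,3,9 for degrees 0…5.
[x^5] = 1·9 + 1·3 + 1·7 + 1·3 + 2·2 = 26.

26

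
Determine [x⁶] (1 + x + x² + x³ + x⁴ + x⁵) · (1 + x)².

(1 + x + x² + x³ + x⁴ + x⁵) has coefficients 1,1,1,1,1,1 for degrees 0…5.
(1 + x)² has coefficients 1,2,1,0,0,0,0 for degrees 0…6.
[x⁶] = 1·0 + 1·0 + 1·0 + 1·0 + 1·1 + 1·2 = 3.

3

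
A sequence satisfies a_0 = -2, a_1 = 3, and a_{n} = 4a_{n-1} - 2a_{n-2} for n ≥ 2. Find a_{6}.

The ordinary generating function has denominator 1 - 4x + 2x^2.
Iterating the recurrence: a_0,…,a_{6} = -2, 3, 16, 58, 200, 684, 2336.

2336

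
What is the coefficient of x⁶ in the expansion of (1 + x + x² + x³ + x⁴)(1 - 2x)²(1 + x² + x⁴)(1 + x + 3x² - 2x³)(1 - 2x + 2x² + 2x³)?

(1 + x + x² + x³ + x⁴) has coefficients 1,1,1,1,1 for degrees 0…4.
(1 - 2x)² has coefficients 1,-4,4,0,0,0,0 for degrees 0…6.
Multiplying by (1 + x² + x⁴) gives running coefficients 1,-4,5,-4,5,-4,4 for degrees 0…6.
Multiplying by (1 + x + 3x² - 2x³) gives running coefficients 1,-3,4,-13,24,-21,23 for degrees 0…6.
Finally multiplying by (1 - 2x + 2x² + 2x³), the product of all factors after the first has coefficients 1,-5,12,-25,52,-87,87 for degrees 0…6.
[x⁶] = 1·87 + 1·(-87) + 1·52 + 1·(-25) + 1·12 = 39.

39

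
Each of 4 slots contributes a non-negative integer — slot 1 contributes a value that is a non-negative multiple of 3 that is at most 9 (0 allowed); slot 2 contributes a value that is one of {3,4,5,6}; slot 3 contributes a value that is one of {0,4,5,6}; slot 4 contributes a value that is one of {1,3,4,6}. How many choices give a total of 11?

The generating function for the choices is (1 + t^3 + t^6 + t^9)·(t^3 + t^4 + t^5 + t^6)·(1 + t^4 + t^5 + t^6)·(t + t^3 + t^4 + t^6); the count is [t^11].
(1 + t^3 + t^6 + t^9) has coefficients 1,0,0,1,0,0,1,0,0,1 for degrees 0…9.
(t^3 + t^4 + t^5 + t^6) has coefficients 0,0,0,1,1,1,1,0,0,0,0,0 for degrees 0…11.
Multiplying by (1 + t^4 + t^5 + t^6) gives running coefficients 0,0,0,1,1,1,1,1,2,3,3,2 for degrees 0…11.
Finally multiplying by (t + t^3 + t^4 + t^6), the product of all factors after the first has coefficients 0,0,0,0,1,1,2,3,3,5,6,7 for degrees 0…11.
[t^11] = 1·7 + 1·3 + 1·1 + 1·0 = 11.

11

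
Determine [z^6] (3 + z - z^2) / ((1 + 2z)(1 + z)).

The denominator gives the recurrence a_n = −3a_(n−1) − 2a_(n−2) for n ≥ 3; the numerator fixes a_0 = 3, a_1 = -8, a_2 = 17.
Iterating: 3, -8, 17, -35, 71, -143, 287, so a_6 = 287.

287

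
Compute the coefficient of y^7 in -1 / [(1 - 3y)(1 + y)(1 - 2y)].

-4750

Partial fractions give a closed form: a_n = (-9/4)·3^n + (-1/12)·(-1)^n + (4/3)·2^n.
At n = 7: a_7 = -4750.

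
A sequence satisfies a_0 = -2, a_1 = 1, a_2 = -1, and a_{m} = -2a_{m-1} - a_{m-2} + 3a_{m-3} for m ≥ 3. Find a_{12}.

The ordinary generating function has denominator 1 + 2t + t^2 - 3t^3.
Iterating the recurrence: a_0,…,a_{12} = -2, 1, -1, -5, 14, -26, 23, 22, -145, 337, -463, 154, 1166.

1166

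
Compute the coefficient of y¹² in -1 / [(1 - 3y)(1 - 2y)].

-1586131

Partial fractions give a closed form: a_n = (-3)·3^n + (2)·2^n.
At n = 12: a_12 = -1586131.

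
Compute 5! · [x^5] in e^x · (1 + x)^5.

The EGF product rule gives c_5 = Σ_{k_1+k_2=5} C(5; k_1,k_2) · ∏ g_i(k_i), where e^x gives (1)^k; (1+x)^5 gives the falling factorial (5)_k.
g_1(k) for k = 0…5: 1, 1, 1, 1, 1, 1.
g_2(k) for k = 0…5: 1, 5, 20, 60, 120, 120.
c_5 = Σ_k C(5,k)·g_1(k)·g_2(5−k) = 1·1·120 + 5·1·120 + 10·1·60 + 10·1·20 + 5·1·5 + 1·1·1 = 120 + 600 + 600 + 200 + 25 + 1 = 1546.

1546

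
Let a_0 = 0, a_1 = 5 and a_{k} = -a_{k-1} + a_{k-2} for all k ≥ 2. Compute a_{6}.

-40

The ordinary generating function has denominator 1 + y - y^2.
Iterating the recurrence: a_0,…,a_{6} = 0, 5, -5, 10, -15, 25, -40.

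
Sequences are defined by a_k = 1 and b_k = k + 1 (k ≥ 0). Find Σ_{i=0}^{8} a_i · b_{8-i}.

The convolution is the x^8 coefficient of A(x)B(x).
Σ = 1·9 + 1·8 + 1·7 + 1·6 + 1·5 + 1·4 + 1·3 + 1·2 + 1·1 = 45.

45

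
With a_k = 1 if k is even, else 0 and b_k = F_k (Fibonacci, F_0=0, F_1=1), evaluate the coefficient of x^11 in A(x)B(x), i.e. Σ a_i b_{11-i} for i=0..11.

144

This is [x^11] in the product of the two ordinary generating functions.
Σ = 1·89 + 0·55 + 1·34 + 0·21 + 1·13 + 0·8 + 1·5 + 0·3 + 1·2 + 0·1 + 1·1 + 0·0 = 144.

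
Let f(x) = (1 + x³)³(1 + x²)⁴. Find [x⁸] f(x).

(1 + x³)³ has coefficients 1,0,0,3,0,0,3,0,0 for degrees 0…8.
(1 + x²)⁴ has coefficients 1,0,4,0,6,0,4,0,1 for degrees 0…8.
[x⁸] = 1·1 + 3·0 + 3·4 = 13.

13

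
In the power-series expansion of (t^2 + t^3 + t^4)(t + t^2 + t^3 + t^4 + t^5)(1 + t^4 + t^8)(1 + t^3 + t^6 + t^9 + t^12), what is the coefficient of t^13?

(t^2 + t^3 + t^4) has coefficients 0,0,1,1,1 for degrees 0…4.
(t + t^2 + t^3 + t^4 + t^5) has coefficients 0,1,1,1,1,1,0,0,0,0,0,0,0,0 for degrees 0…13.
Multiplying by (1 + t^4 + t^8) gives running coefficients 0,1,1,1,1,2,1,1,1,2,1,1,1,1 for degrees 0…13.
Finally multiplying by (1 + t^3 + t^6 + t^9 + t^12), the product of all factors after the first has coefficients 0,1,1,1,2,3,2,3,4,4,4,5,5,5 for degrees 0…13.
[t^13] = 1·5 + 1·4 + 1·4 = 13.

13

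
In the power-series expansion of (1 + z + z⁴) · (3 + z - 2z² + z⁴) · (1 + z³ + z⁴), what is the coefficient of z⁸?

7

(1 + z + z⁴) has coefficients 1,1,0,0,1 for degrees 0…4.
(3 + z - 2z² + z⁴) has coefficients 3,1,-2,0,1,0,0,0,0 for degrees 0…8.
Finally multiplying by (1 + z³ + z⁴), the product of all factors after the first has coefficients 3,1,-2,3,5,-1,-2,1,1 for degrees 0…8.
[z⁸] = 1·1 + 1·1 + 1·5 = 7.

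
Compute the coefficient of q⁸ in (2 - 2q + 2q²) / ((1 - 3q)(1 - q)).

The denominator gives the recurrence a_n = 4a_(n−1) − 3a_(n−2) for n ≥ 3; the numerator fixes a_0 = 2, a_1 = 6, a_2 = 20.
Iterating: 2, 6, 20, 62, 188, 566, 1700, 5102, 15308, so a_8 = 15308.

15308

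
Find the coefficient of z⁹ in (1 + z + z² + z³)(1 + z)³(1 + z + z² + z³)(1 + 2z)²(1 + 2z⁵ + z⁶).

465

(1 + z + z² + z³) has coefficients 1,1,1,1 for degrees 0…3.
(1 + z)³ has coefficients 1,3,3,1,0,0,0,0,0,0 for degrees 0…9.
Multiplying by (1 + z + z² + z³) gives running coefficients 1,4,7,8,7,4,1,0,0,0 for degrees 0…9.
Multiplying by (1 + 2z)² gives running coefficients 1,8,27,52,67,64,45,20,4,0 for degrees 0…9.
Finally multiplying by (1 + 2z⁵ + z⁶), the product of all factors after the first has coefficients 1,8,27,52,67,66,62,82,135,186 for degrees 0…9.
[z⁹] = 1·186 + 1·135 + 1·82 + 1·62 = 465.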